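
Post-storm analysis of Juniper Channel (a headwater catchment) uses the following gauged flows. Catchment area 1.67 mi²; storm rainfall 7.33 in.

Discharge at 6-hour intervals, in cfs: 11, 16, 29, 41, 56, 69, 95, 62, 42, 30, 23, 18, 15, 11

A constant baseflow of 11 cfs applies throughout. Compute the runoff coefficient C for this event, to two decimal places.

ΣQ_DR = 364.0 cfs; V = ΣQ_DR·Δt = 7.862 × 10^6 ft³.
Runoff depth d = V / A = 2.027 in.
C = d / P = 2.027 / 7.33 = 0.28.

C ≈ 0.28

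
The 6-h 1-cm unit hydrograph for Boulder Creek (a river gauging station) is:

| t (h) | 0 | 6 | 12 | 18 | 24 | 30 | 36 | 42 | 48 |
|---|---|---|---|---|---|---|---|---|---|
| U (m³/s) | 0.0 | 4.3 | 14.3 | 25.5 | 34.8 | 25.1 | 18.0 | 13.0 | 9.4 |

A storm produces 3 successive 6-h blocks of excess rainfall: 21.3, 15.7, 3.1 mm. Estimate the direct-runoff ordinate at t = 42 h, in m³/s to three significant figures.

By discrete convolution, Q_j = Σ (P_i / 10 mm) · U_{j−i}.
At t = 42 h (j=7): Q = (21.3/10)·13.0 + (15.7/10)·18.0 + (3.1/10)·25.1 = 63.7 m³/s.

Q ≈ 63.7 m³/s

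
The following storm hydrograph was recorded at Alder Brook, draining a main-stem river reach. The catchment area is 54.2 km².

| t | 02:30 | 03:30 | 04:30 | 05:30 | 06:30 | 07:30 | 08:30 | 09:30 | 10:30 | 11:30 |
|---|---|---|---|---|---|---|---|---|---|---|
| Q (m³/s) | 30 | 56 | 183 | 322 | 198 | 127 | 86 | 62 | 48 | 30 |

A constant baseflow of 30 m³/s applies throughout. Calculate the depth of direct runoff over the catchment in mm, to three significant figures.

Direct runoff: 0.0, 26.0, 153.0, 292.0, 168.0, 97.0, 56.0, 32.0, 18.0, 0.0 m³/s; ΣQ_DR = 842.0 m³/s.
V = ΣQ_DR · Δt = 842.0 × 3600 s = 3.031 × 10^6 m³.
Over A = 54.2 km², depth = V / A = 55.9 mm.

d ≈ 55.9 mm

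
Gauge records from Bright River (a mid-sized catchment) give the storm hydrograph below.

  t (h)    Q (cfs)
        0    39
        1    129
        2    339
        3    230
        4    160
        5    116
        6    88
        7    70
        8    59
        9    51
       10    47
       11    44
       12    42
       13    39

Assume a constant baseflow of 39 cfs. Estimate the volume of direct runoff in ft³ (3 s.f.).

Direct-runoff ordinates (Q − Q_b): 0.0, 90.0, 300.0, 191.0, 121.0, 77.0, 49.0, 31.0, 20.0, 12.0, 8.0, 5.0, 3.0, 0.0 cfs.
ΣQ_DR = 907.0 cfs.
With Δt = 1 h = 3600 s, V = ΣQ_DR · Δt = 907.0 × 3600 = 3.27 × 10^6 ft³.

V ≈ 3.27 × 10^6 ft³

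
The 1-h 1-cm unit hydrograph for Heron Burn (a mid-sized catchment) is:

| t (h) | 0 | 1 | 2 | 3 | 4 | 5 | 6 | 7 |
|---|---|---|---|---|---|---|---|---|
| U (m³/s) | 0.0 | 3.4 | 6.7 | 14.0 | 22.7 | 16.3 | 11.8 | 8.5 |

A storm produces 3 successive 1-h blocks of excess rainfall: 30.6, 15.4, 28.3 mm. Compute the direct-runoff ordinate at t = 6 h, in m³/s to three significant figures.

By discrete convolution, Q_j = Σ (P_i / 10 mm) · U_{j−i}.
At t = 6 h (j=6): Q = (30.6/10)·11.8 + (15.4/10)·16.3 + (28.3/10)·22.7 = 125 m³/s.

Q ≈ 125 m³/s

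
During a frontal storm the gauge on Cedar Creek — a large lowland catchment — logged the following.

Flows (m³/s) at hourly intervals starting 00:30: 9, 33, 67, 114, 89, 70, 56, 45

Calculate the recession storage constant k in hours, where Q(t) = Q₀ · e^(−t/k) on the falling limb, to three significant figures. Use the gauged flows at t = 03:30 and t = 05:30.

On the falling limb, Q drops from 114 to 70 m³/s between t = 03:30 and t = 05:30 (Δt = 2 h).
k = −Δt / ln(Q₂/Q₁) = −2 / ln(70/114) = 4.10 h.

k ≈ 4.10 h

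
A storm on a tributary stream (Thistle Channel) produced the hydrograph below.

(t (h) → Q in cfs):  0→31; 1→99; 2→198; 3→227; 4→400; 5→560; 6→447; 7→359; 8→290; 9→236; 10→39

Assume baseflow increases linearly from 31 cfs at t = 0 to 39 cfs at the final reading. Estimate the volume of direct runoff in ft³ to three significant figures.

Direct-runoff ordinates (Q − Q_b): 0.00, 67.20, 165.40, 193.60, 365.80, 525.00, 411.20, 322.40, 252.60, 197.80, 0.00 cfs.
ΣQ_DR = 2501 cfs.
With Δt = 1 h = 3600 s, V = ΣQ_DR · Δt = 2501 × 3600 = 9.00 × 10^6 ft³.

V ≈ 9.00 × 10^6 ft³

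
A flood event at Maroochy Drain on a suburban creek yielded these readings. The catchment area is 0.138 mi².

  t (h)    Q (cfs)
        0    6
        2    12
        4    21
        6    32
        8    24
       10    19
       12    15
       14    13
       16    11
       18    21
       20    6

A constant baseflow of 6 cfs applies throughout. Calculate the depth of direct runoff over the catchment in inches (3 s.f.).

Direct runoff: 0.0, 6.0, 15.0, 26.0, 18.0, 13.0, 9.0, 7.0, 5.0, 15.0, 0.0 cfs; ΣQ_DR = 114.0 cfs.
V = ΣQ_DR · Δt = 114.0 × 7200 s = 8.208 × 10^5 ft³.
Over A = 0.138 mi², depth = V / A = 2.56 in.

d ≈ 2.56 in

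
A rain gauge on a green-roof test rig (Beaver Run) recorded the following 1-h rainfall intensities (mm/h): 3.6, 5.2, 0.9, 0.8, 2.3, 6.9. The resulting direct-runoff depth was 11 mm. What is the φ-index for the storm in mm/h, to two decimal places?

φ ≈ 1.75 mm/h

Only the 4 blocks with intensity above φ contribute runoff: 3.6, 5.2, 2.3, 6.9 mm/h.
Σ(I−φ)·Δt = d  ⇒  (3.6+5.2+2.3+6.9 − 4φ)·1 = 11
φ = (18.00 − 11/1) / 4 = 1.75 mm/h.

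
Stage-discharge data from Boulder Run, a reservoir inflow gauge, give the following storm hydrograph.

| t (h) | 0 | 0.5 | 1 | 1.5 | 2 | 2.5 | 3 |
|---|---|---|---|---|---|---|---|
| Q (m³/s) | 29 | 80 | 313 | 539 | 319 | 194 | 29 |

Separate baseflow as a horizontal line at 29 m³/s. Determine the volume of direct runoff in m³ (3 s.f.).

V ≈ 2.34 × 10^6 m³

Direct-runoff ordinates (Q − Q_b): 0.0, 51.0, 284.0, 510.0, 290.0, 165.0, 0.0 m³/s.
ΣQ_DR = 1300 m³/s.
With Δt = 0.5 h = 1800 s, V = ΣQ_DR · Δt = 1300 × 1800 = 2.34 × 10^6 m³.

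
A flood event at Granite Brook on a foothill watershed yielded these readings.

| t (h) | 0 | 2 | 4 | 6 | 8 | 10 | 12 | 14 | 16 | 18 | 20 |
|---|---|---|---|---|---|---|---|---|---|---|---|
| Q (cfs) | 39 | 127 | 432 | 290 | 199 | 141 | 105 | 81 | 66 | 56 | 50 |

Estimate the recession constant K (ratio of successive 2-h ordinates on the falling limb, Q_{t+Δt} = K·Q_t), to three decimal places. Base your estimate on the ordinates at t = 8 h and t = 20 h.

K ≈ 0.794

Using the recession-limb readings at t = 8 h and t = 20 h: Q falls from 199 to 50 cfs over 6 intervals.
K = (Q₂/Q₁)^(1/6) = (50/199)^(1/6) = 0.794.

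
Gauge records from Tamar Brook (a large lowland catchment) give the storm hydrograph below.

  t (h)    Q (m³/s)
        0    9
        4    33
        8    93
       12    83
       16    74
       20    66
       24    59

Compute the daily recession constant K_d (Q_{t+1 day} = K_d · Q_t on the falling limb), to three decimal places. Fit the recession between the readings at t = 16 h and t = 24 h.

Between t = 16 h and t = 24 h the flow falls from 74 to 59 m³/s over 2×4 h = 8 h.
Per-interval ratio K = (59/74)^(1/2) = 0.8929; K_d = K^(24/4) = 0.507.

K_d ≈ 0.507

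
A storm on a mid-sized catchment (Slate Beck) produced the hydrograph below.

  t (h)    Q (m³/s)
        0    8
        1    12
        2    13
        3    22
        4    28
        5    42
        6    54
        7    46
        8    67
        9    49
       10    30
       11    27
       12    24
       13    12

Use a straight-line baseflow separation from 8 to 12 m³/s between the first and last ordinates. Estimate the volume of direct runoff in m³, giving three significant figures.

Direct-runoff ordinates (Q − Q_b): 0.00, 3.69, 4.38, 13.08, 18.77, 32.46, 44.15, 35.85, 56.54, 38.23, 18.92, 15.62, 12.31, 0.00 m³/s.
ΣQ_DR = 294.0 m³/s.
With Δt = 1 h = 3600 s, V = ΣQ_DR · Δt = 294.0 × 3600 = 1.06 × 10^6 m³.

V ≈ 1.06 × 10^6 m³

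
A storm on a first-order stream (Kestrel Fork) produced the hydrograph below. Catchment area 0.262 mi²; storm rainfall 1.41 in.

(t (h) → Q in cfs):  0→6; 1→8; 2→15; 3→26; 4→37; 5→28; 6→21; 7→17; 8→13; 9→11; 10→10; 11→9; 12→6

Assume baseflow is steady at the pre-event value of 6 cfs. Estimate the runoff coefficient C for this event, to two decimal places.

ΣQ_DR = 129.0 cfs; V = ΣQ_DR·Δt = 4.644 × 10^5 ft³.
Runoff depth d = V / A = 0.7630 in.
C = d / P = 0.7630 / 1.41 = 0.54.

C ≈ 0.54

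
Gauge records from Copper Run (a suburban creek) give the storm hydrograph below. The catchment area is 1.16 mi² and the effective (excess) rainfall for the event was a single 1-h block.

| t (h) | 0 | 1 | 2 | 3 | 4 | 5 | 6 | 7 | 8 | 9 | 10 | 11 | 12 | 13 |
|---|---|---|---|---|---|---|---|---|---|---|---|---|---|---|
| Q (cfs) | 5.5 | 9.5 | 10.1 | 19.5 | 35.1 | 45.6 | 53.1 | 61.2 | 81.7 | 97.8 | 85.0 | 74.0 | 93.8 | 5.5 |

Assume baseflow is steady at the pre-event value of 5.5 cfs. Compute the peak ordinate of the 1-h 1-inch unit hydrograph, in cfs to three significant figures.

U_p ≈ 115 cfs

Direct runoff: 0.0, 4.0, 4.6, 14.0, 29.6, 40.1, 47.6, 55.7, 76.2, 92.3, 79.5, 68.5, 88.3, 0.0 cfs; ΣQ_DR = 600.4 cfs, peak = 92.3 cfs.
Runoff depth d = ΣQ_DR·Δt / A = 600.4 × 3600 / (1.16 mi²) = 0.8020 in.
The 1-inch UH is the DRH scaled by (1 in)/d, so U_p = 92.3 × 1/0.8020 = 115 cfs.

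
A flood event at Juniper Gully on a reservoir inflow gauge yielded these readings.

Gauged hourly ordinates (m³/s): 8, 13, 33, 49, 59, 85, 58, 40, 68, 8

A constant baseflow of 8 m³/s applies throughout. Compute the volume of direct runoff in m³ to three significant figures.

V ≈ 1.23 × 10^6 m³

Direct-runoff ordinates (Q − Q_b): 0.0, 5.0, 25.0, 41.0, 51.0, 77.0, 50.0, 32.0, 60.0, 0.0 m³/s.
ΣQ_DR = 341.0 m³/s.
With Δt = 1 h = 3600 s, V = ΣQ_DR · Δt = 341.0 × 3600 = 1.23 × 10^6 m³.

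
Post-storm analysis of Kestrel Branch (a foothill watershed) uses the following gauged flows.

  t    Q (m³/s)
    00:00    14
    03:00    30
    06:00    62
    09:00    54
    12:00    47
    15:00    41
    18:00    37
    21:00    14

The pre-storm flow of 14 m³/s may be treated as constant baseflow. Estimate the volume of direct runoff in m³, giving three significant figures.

Direct-runoff ordinates (Q − Q_b): 0.0, 16.0, 48.0, 40.0, 33.0, 27.0, 23.0, 0.0 m³/s.
ΣQ_DR = 187.0 m³/s.
With Δt = 3 h = 10800 s, V = ΣQ_DR · Δt = 187.0 × 10800 = 2.02 × 10^6 m³.

V ≈ 2.02 × 10^6 m³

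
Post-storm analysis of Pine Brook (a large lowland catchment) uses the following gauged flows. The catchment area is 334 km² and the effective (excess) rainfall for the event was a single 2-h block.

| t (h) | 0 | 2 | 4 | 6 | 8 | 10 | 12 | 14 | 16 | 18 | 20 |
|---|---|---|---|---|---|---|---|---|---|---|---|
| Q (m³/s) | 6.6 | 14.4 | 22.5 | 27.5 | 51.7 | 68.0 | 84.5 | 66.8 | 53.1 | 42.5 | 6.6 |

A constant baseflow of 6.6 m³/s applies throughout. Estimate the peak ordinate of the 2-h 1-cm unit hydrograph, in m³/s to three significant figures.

U_p ≈ 97.2 m³/s

Direct runoff: 0.0, 7.8, 15.9, 20.9, 45.1, 61.4, 77.9, 60.2, 46.5, 35.9, 0.0 m³/s; ΣQ_DR = 371.6 m³/s, peak = 77.9 m³/s.
Runoff depth d = ΣQ_DR·Δt / A = 371.6 × 7200 / (334 km²) = 8.011 mm.
The 1-cm UH is the DRH scaled by (10 mm)/d, so U_p = 77.9 × 10/8.011 = 97.2 m³/s.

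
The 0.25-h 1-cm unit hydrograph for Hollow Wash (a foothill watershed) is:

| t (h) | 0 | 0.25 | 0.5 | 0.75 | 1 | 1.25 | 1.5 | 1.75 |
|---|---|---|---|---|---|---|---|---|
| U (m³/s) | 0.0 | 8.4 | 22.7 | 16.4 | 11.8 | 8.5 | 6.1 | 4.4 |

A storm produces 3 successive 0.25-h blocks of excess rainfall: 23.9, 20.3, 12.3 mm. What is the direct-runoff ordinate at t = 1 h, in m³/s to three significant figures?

By discrete convolution, Q_j = Σ (P_i / 10 mm) · U_{j−i}.
At t = 1 h (j=4): Q = (23.9/10)·11.8 + (20.3/10)·16.4 + (12.3/10)·22.7 = 89.4 m³/s.

Q ≈ 89.4 m³/s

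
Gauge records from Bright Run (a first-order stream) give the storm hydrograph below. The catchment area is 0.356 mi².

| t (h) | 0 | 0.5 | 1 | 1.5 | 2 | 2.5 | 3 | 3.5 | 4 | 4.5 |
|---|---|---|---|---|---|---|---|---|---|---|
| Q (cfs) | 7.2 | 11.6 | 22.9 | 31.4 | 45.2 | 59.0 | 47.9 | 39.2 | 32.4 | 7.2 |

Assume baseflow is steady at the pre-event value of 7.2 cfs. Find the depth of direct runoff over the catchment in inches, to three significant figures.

d ≈ 0.505 in

Direct runoff: 0.0, 4.4, 15.7, 24.2, 38.0, 51.8, 40.7, 32.0, 25.2, 0.0 cfs; ΣQ_DR = 232.0 cfs.
V = ΣQ_DR · Δt = 232.0 × 1800 s = 4.176 × 10^5 ft³.
Over A = 0.356 mi², depth = V / A = 0.505 in.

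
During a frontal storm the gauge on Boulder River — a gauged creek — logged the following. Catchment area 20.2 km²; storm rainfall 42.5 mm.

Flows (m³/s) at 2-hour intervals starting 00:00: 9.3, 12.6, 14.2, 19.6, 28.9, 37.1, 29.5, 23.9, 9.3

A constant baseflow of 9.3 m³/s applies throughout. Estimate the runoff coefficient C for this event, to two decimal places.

ΣQ_DR = 100.7 m³/s; V = ΣQ_DR·Δt = 7.250 × 10^5 m³.
Runoff depth d = V / A = 35.89 mm.
C = d / P = 35.89 / 42.5 = 0.84.

C ≈ 0.84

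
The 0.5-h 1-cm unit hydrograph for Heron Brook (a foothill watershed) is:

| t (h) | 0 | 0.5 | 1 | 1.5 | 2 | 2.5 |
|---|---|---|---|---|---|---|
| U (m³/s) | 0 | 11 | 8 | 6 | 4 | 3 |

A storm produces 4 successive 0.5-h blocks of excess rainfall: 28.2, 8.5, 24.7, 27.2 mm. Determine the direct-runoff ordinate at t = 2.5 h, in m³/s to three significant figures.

By discrete convolution, Q_j = Σ (P_i / 10 mm) · U_{j−i}.
At t = 2.5 h (j=5): Q = (28.2/10)·3 + (8.5/10)·4 + (24.7/10)·6 + (27.2/10)·8 = 48.4 m³/s.

Q ≈ 48.4 m³/s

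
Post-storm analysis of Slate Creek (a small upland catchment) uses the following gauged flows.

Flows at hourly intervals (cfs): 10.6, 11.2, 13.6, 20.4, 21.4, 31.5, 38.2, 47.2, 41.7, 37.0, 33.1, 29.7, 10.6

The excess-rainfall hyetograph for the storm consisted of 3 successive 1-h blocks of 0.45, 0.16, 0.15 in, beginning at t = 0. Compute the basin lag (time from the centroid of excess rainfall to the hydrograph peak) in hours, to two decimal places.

Centroid of excess rainfall: t_c = Σ P_i·t̄_i / ΣP_i = 1.1053 h (block centres at 0.5, 1.5, 2.5 h).
Hydrograph peak occurs at t = 7 h, so basin lag t_L = 7 − 1.1053 = 5.89 h.

t_L ≈ 5.89 h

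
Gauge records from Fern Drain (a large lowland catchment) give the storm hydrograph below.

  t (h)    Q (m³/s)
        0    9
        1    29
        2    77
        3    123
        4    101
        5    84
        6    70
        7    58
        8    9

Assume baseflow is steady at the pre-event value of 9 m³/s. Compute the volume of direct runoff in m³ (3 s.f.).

Direct-runoff ordinates (Q − Q_b): 0.0, 20.0, 68.0, 114.0, 92.0, 75.0, 61.0, 49.0, 0.0 m³/s.
ΣQ_DR = 479.0 m³/s.
With Δt = 1 h = 3600 s, V = ΣQ_DR · Δt = 479.0 × 3600 = 1.72 × 10^6 m³.

V ≈ 1.72 × 10^6 m³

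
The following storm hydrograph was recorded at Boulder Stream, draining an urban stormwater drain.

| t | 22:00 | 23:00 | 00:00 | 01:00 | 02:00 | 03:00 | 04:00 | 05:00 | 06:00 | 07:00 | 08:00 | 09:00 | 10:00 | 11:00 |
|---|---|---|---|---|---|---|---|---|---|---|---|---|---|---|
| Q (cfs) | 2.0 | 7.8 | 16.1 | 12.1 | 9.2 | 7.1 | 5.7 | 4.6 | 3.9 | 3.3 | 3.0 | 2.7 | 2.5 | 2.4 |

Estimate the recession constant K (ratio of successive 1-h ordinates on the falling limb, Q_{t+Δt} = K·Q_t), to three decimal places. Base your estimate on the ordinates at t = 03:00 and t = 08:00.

Using the recession-limb readings at t = 03:00 and t = 08:00: Q falls from 7.1 to 3.0 cfs over 5 intervals.
K = (Q₂/Q₁)^(1/5) = (3.0/7.1)^(1/5) = 0.842.

K ≈ 0.842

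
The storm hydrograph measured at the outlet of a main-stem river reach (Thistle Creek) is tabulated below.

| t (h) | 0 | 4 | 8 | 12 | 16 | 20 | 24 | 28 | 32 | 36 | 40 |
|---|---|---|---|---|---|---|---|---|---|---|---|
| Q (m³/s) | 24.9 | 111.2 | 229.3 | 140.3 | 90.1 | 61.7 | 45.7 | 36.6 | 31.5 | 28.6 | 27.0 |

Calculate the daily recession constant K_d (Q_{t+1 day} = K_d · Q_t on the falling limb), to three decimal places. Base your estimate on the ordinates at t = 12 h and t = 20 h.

Between t = 12 h and t = 20 h the flow falls from 140.3 to 61.7 m³/s over 2×4 h = 8 h.
Per-interval ratio K = (61.7/140.3)^(1/2) = 0.6632; K_d = K^(24/4) = 0.085.

K_d ≈ 0.085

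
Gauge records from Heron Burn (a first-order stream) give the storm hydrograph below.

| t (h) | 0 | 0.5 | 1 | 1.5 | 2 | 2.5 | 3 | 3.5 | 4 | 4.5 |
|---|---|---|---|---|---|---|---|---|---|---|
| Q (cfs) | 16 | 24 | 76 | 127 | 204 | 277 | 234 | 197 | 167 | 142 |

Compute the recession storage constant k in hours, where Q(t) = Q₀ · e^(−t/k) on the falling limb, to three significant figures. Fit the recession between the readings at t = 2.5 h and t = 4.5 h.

k ≈ 2.99 h

On the falling limb, Q drops from 277 to 142 cfs between t = 2.5 h and t = 4.5 h (Δt = 2 h).
k = −Δt / ln(Q₂/Q₁) = −2 / ln(142/277) = 2.99 h.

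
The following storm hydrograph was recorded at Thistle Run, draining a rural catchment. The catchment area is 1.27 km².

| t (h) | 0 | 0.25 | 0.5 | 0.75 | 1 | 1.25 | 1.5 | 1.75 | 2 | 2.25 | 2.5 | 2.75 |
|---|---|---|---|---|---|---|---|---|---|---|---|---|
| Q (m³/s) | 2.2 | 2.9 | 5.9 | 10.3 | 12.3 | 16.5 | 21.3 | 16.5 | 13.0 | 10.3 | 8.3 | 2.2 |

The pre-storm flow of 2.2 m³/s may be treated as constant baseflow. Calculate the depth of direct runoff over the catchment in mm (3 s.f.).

Direct runoff: 0.0, 0.7, 3.7, 8.1, 10.1, 14.3, 19.1, 14.3, 10.8, 8.1, 6.1, 0.0 m³/s; ΣQ_DR = 95.30 m³/s.
V = ΣQ_DR · Δt = 95.30 × 900 s = 85770 m³.
Over A = 1.27 km², depth = V / A = 67.5 mm.

d ≈ 67.5 mm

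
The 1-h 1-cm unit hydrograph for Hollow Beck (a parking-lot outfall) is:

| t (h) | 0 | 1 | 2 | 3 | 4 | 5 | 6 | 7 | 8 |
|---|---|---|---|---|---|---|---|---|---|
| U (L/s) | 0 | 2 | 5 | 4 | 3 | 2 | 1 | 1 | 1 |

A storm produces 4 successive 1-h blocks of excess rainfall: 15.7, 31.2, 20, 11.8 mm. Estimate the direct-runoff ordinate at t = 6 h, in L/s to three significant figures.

Q ≈ 18.5 L/s

By discrete convolution, Q_j = Σ (P_i / 10 mm) · U_{j−i}.
At t = 6 h (j=6): Q = (15.7/10)·1 + (31.2/10)·2 + (20/10)·3 + (11.8/10)·4 = 18.5 L/s.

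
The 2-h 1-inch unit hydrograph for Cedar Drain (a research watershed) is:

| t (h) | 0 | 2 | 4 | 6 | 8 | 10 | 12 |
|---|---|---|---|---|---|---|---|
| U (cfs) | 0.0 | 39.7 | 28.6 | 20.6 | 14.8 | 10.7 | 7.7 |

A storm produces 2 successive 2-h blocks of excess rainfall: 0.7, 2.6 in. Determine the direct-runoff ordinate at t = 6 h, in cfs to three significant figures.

Q ≈ 88.8 cfs

By discrete convolution, Q_j = Σ (P_i / 1 in) · U_{j−i}.
At t = 6 h (j=3): Q = (0.7/1)·20.6 + (2.6/1)·28.6 = 88.8 cfs.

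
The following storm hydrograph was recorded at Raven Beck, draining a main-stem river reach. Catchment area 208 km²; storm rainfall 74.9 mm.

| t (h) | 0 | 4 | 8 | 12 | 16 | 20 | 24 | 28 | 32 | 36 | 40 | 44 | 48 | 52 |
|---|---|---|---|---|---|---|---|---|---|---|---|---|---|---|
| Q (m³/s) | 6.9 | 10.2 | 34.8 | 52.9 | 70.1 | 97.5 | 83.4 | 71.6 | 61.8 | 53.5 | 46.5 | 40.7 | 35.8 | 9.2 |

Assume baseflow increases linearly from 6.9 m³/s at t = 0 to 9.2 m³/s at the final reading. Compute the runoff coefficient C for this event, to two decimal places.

ΣQ_DR = 562.2 m³/s; V = ΣQ_DR·Δt = 8.096 × 10^6 m³.
Runoff depth d = V / A = 38.92 mm.
C = d / P = 38.92 / 74.9 = 0.52.

C ≈ 0.52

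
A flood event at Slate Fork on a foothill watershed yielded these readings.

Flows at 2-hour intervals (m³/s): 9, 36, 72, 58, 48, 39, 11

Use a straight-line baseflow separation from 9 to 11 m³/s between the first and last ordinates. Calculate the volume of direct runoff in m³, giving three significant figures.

V ≈ 1.46 × 10^6 m³

Direct-runoff ordinates (Q − Q_b): 0.00, 26.67, 62.33, 48.00, 37.67, 28.33, 0.00 m³/s.
ΣQ_DR = 203.0 m³/s.
With Δt = 2 h = 7200 s, V = ΣQ_DR · Δt = 203.0 × 7200 = 1.46 × 10^6 m³.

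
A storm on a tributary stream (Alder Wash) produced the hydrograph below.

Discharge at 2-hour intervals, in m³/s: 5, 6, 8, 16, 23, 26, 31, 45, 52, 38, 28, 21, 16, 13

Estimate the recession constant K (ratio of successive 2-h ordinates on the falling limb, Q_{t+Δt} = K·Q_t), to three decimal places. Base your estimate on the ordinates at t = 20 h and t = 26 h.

K ≈ 0.774

Using the recession-limb readings at t = 20 h and t = 26 h: Q falls from 28 to 13 m³/s over 3 intervals.
K = (Q₂/Q₁)^(1/3) = (13/28)^(1/3) = 0.774.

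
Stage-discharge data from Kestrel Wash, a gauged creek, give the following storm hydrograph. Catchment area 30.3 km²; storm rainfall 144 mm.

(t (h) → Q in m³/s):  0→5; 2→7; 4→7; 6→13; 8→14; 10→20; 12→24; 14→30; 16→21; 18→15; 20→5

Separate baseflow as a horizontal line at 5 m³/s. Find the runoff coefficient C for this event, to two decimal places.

ΣQ_DR = 106.0 m³/s; V = ΣQ_DR·Δt = 7.632 × 10^5 m³.
Runoff depth d = V / A = 25.19 mm.
C = d / P = 25.19 / 144 = 0.17.

C ≈ 0.17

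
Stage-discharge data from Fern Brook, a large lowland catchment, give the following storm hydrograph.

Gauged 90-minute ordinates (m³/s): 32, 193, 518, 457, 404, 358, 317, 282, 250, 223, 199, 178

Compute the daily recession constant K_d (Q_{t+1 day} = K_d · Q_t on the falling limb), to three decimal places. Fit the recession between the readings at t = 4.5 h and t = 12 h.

K_d ≈ 0.145

Between t = 4.5 h and t = 12 h the flow falls from 457 to 250 m³/s over 5×1.5 h = 7.5 h.
Per-interval ratio K = (250/457)^(1/5) = 0.8863; K_d = K^(24/1.5) = 0.145.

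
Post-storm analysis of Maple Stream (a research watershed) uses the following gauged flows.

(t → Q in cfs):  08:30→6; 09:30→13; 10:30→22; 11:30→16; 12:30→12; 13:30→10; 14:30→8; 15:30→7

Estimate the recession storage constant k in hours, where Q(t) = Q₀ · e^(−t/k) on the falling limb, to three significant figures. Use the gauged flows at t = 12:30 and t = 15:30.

On the falling limb, Q drops from 12 to 7 cfs between t = 12:30 and t = 15:30 (Δt = 3 h).
k = −Δt / ln(Q₂/Q₁) = −3 / ln(7/12) = 5.57 h.

k ≈ 5.57 h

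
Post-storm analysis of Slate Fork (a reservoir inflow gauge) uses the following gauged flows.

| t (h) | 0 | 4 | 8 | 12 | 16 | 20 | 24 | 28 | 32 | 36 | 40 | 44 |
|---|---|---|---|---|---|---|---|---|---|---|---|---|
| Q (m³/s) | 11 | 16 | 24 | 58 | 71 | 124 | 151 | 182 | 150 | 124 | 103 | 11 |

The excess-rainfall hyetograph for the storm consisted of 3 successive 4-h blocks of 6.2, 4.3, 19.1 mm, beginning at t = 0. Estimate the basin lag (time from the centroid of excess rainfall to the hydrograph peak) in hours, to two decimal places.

t_L ≈ 20.26 h

Centroid of excess rainfall: t_c = Σ P_i·t̄_i / ΣP_i = 7.7432 h (block centres at 2, 6, 10 h).
Hydrograph peak occurs at t = 28 h, so basin lag t_L = 28 − 7.7432 = 20.26 h.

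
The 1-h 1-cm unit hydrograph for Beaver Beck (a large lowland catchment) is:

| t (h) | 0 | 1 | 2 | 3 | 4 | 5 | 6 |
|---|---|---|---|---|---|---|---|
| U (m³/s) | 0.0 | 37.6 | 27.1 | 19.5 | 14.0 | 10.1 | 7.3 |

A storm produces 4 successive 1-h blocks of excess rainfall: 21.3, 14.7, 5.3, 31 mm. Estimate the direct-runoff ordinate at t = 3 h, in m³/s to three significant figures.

By discrete convolution, Q_j = Σ (P_i / 10 mm) · U_{j−i}.
At t = 3 h (j=3): Q = (21.3/10)·19.5 + (14.7/10)·27.1 + (5.3/10)·37.6 + (31/10)·0.0 = 101 m³/s.

Q ≈ 101 m³/s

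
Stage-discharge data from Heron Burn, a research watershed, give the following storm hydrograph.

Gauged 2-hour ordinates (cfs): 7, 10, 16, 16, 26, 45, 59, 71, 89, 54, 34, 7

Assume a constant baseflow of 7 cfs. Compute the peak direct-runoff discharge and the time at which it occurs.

Subtracting baseflow gives direct-runoff ordinates: 0.0, 3.0, 9.0, 9.0, 19.0, 38.0, 52.0, 64.0, 82.0, 47.0, 27.0, 0.0 cfs.
The maximum is 82.0 cfs, occurring at the reading for t = 16 h.

Q_p = 82.0 cfs at t = 16 h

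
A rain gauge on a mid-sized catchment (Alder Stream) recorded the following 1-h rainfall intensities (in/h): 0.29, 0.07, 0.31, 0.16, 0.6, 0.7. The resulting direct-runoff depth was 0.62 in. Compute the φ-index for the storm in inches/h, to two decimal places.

φ ≈ 0.34 in/h

Only the 2 blocks with intensity above φ contribute runoff: 0.6, 0.7 in/h.
Σ(I−φ)·Δt = d  ⇒  (0.6+0.7 − 2φ)·1 = 0.62
φ = (1.300 − 0.62/1) / 2 = 0.34 in/h.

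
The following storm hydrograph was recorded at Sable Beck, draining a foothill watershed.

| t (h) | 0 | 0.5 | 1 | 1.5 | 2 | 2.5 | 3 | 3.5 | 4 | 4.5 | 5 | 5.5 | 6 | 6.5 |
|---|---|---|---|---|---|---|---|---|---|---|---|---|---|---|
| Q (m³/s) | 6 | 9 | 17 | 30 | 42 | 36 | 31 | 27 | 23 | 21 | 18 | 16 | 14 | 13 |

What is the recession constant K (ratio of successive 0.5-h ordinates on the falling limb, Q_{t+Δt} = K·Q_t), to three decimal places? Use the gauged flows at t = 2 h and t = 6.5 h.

Using the recession-limb readings at t = 2 h and t = 6.5 h: Q falls from 42 to 13 m³/s over 9 intervals.
K = (Q₂/Q₁)^(1/9) = (13/42)^(1/9) = 0.878.

K ≈ 0.878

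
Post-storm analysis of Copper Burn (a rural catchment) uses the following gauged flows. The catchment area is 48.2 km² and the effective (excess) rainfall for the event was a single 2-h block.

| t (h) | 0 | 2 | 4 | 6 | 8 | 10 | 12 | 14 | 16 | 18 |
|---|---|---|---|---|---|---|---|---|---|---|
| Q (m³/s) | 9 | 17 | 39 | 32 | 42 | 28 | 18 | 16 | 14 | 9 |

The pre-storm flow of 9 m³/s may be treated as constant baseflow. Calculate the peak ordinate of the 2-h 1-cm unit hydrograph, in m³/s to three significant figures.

U_p ≈ 16.5 m³/s

Direct runoff: 0.0, 8.0, 30.0, 23.0, 33.0, 19.0, 9.0, 7.0, 5.0, 0.0 m³/s; ΣQ_DR = 134.0 m³/s, peak = 33.0 m³/s.
Runoff depth d = ΣQ_DR·Δt / A = 134.0 × 7200 / (48.2 km²) = 20.02 mm.
The 1-cm UH is the DRH scaled by (10 mm)/d, so U_p = 33.0 × 10/20.02 = 16.5 m³/s.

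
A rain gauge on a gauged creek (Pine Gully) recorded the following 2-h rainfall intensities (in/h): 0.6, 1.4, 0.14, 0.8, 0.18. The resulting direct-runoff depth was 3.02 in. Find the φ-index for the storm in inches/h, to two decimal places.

Only the 3 blocks with intensity above φ contribute runoff: 0.6, 1.4, 0.8 in/h.
Σ(I−φ)·Δt = d  ⇒  (0.6+1.4+0.8 − 3φ)·2 = 3.02
φ = (2.800 − 3.02/2) / 3 = 0.43 in/h.

φ ≈ 0.43 in/h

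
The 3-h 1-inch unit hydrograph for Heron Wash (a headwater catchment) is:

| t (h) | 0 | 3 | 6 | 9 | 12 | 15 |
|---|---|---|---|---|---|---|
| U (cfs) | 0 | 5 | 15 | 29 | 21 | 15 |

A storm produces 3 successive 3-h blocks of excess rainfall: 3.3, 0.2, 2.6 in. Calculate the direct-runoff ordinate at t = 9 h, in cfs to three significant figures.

Q ≈ 112 cfs

By discrete convolution, Q_j = Σ (P_i / 1 in) · U_{j−i}.
At t = 9 h (j=3): Q = (3.3/1)·29 + (0.2/1)·15 + (2.6/1)·5 = 112 cfs.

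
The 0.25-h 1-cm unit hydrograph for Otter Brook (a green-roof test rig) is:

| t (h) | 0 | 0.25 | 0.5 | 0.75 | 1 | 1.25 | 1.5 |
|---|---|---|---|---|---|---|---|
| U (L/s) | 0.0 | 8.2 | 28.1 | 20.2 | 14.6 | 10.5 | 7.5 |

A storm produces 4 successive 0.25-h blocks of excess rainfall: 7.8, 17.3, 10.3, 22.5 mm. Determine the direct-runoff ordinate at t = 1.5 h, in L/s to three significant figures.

Q ≈ 84.5 L/s

By discrete convolution, Q_j = Σ (P_i / 10 mm) · U_{j−i}.
At t = 1.5 h (j=6): Q = (7.8/10)·7.5 + (17.3/10)·10.5 + (10.3/10)·14.6 + (22.5/10)·20.2 = 84.5 L/s.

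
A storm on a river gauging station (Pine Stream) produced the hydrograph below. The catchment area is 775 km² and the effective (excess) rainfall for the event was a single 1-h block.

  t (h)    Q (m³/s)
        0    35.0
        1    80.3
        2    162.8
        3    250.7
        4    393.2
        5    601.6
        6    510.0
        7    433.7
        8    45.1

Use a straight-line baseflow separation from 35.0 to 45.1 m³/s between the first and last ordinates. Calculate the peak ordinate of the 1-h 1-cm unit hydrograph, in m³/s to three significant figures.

U_p ≈ 561 m³/s

Direct runoff: 0.00, 44.04, 125.28, 211.91, 353.15, 560.29, 467.43, 389.86, 0.00 m³/s; ΣQ_DR = 2152 m³/s, peak = 560.29 m³/s.
Runoff depth d = ΣQ_DR·Δt / A = 2152 × 3600 / (775 km²) = 9.996 mm.
The 1-cm UH is the DRH scaled by (10 mm)/d, so U_p = 560.29 × 10/9.996 = 561 m³/s.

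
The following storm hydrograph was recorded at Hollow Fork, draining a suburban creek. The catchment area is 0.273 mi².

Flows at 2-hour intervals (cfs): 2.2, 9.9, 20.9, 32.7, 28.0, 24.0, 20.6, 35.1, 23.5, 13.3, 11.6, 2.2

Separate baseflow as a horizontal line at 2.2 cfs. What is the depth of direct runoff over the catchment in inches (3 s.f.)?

d ≈ 2.24 in

Direct runoff: 0.0, 7.7, 18.7, 30.5, 25.8, 21.8, 18.4, 32.9, 21.3, 11.1, 9.4, 0.0 cfs; ΣQ_DR = 197.6 cfs.
V = ΣQ_DR · Δt = 197.6 × 7200 s = 1.423 × 10^6 ft³.
Over A = 0.273 mi², depth = V / A = 2.24 in.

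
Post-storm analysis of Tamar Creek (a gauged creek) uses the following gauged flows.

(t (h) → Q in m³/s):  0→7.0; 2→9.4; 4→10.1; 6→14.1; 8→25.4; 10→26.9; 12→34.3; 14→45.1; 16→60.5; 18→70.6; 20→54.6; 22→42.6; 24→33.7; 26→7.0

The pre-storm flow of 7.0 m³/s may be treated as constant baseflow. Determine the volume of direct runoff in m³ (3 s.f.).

Direct-runoff ordinates (Q − Q_b): 0.0, 2.4, 3.1, 7.1, 18.4, 19.9, 27.3, 38.1, 53.5, 63.6, 47.6, 35.6, 26.7, 0.0 m³/s.
ΣQ_DR = 343.3 m³/s.
With Δt = 2 h = 7200 s, V = ΣQ_DR · Δt = 343.3 × 7200 = 2.47 × 10^6 m³.

V ≈ 2.47 × 10^6 m³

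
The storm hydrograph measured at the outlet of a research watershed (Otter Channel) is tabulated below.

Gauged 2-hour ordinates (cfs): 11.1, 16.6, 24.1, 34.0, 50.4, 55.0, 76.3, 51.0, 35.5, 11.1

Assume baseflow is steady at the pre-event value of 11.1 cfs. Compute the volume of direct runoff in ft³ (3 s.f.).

V ≈ 1.83 × 10^6 ft³

Direct-runoff ordinates (Q − Q_b): 0.0, 5.5, 13.0, 22.9, 39.3, 43.9, 65.2, 39.9, 24.4, 0.0 cfs.
ΣQ_DR = 254.1 cfs.
With Δt = 2 h = 7200 s, V = ΣQ_DR · Δt = 254.1 × 7200 = 1.83 × 10^6 ft³.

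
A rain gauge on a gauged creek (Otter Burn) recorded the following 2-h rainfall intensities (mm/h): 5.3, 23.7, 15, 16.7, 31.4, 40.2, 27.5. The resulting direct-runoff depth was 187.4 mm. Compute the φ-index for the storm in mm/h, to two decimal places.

φ ≈ 10.13 mm/h

Only the 6 blocks with intensity above φ contribute runoff: 23.7, 15, 16.7, 31.4, 40.2, 27.5 mm/h.
Σ(I−φ)·Δt = d  ⇒  (23.7+15+16.7+31.4+40.2+27.5 − 6φ)·2 = 187.4
φ = (154.5 − 187.4/2) / 6 = 10.13 mm/h.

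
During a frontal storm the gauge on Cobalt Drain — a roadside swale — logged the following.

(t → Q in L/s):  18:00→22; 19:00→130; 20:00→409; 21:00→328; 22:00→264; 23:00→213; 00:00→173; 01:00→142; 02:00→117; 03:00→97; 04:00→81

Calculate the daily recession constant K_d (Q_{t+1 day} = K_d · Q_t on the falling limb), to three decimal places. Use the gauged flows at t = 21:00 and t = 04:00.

Between t = 21:00 and t = 04:00 the flow falls from 328 to 81 L/s over 7×1 h = 7 h.
Per-interval ratio K = (81/328)^(1/7) = 0.8189; K_d = K^(24/1) = 0.008.

K_d ≈ 0.008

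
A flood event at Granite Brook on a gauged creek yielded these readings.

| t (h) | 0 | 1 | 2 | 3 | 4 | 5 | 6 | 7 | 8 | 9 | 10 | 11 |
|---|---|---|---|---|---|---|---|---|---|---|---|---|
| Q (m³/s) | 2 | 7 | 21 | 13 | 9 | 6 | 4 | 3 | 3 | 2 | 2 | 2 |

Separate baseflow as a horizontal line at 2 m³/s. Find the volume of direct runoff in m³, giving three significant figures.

V ≈ 1.80 × 10^5 m³

Direct-runoff ordinates (Q − Q_b): 0.0, 5.0, 19.0, 11.0, 7.0, 4.0, 2.0, 1.0, 1.0, 0.0, 0.0, 0.0 m³/s.
ΣQ_DR = 50.00 m³/s.
With Δt = 1 h = 3600 s, V = ΣQ_DR · Δt = 50.00 × 3600 = 1.80 × 10^5 m³.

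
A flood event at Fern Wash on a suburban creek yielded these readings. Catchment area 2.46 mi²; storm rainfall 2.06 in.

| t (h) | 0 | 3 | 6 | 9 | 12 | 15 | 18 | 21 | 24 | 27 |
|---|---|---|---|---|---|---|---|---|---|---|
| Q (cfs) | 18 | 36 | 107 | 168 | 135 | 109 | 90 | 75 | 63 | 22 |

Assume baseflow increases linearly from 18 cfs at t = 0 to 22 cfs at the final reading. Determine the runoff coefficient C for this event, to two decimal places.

C ≈ 0.57

ΣQ_DR = 623.0 cfs; V = ΣQ_DR·Δt = 6.728 × 10^6 ft³.
Runoff depth d = V / A = 1.177 in.
C = d / P = 1.177 / 2.06 = 0.57.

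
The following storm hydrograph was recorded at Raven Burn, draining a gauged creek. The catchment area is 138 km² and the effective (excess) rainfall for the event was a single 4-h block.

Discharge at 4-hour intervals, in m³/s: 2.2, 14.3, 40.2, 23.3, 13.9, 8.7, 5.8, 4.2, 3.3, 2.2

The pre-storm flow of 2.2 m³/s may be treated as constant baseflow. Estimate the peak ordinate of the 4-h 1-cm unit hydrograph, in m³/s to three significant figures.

Direct runoff: 0.0, 12.1, 38.0, 21.1, 11.7, 6.5, 3.6, 2.0, 1.1, 0.0 m³/s; ΣQ_DR = 96.10 m³/s, peak = 38.0 m³/s.
Runoff depth d = ΣQ_DR·Δt / A = 96.10 × 14400 / (138 km²) = 10.03 mm.
The 1-cm UH is the DRH scaled by (10 mm)/d, so U_p = 38.0 × 10/10.03 = 37.9 m³/s.

U_p ≈ 37.9 m³/s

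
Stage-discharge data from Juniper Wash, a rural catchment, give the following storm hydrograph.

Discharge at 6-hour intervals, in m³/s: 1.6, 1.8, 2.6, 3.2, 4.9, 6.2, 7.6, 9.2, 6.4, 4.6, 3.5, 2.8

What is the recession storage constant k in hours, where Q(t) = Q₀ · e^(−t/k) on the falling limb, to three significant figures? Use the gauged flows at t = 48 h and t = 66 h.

k ≈ 21.8 h

On the falling limb, Q drops from 6.4 to 2.8 m³/s between t = 48 h and t = 66 h (Δt = 18 h).
k = −Δt / ln(Q₂/Q₁) = −18 / ln(2.8/6.4) = 21.8 h.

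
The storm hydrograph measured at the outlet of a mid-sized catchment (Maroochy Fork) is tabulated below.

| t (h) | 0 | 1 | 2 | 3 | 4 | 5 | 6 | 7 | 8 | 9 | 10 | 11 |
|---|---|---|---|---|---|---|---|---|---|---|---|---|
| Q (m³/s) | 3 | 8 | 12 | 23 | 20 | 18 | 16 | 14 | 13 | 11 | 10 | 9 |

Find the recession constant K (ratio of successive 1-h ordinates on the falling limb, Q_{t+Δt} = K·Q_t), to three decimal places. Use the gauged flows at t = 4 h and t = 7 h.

Using the recession-limb readings at t = 4 h and t = 7 h: Q falls from 20 to 14 m³/s over 3 intervals.
K = (Q₂/Q₁)^(1/3) = (14/20)^(1/3) = 0.888.

K ≈ 0.888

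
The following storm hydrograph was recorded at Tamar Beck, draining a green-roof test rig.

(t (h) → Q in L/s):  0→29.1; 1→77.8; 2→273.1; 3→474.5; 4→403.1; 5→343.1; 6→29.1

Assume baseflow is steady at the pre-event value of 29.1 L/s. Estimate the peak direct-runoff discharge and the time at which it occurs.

Subtracting baseflow gives direct-runoff ordinates: 0.0, 48.7, 244.0, 445.4, 374.0, 314.0, 0.0 L/s.
The maximum is 445.4 L/s, occurring at the reading for t = 3 h.

Q_p = 445.4 L/s at t = 3 h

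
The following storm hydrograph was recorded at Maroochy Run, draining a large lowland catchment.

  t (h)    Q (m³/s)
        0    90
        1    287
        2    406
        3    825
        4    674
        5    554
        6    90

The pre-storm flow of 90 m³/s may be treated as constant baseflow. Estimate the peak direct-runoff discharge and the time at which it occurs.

Subtracting baseflow gives direct-runoff ordinates: 0.0, 197.0, 316.0, 735.0, 584.0, 464.0, 0.0 m³/s.
The maximum is 735.0 m³/s, occurring at the reading for t = 3 h.

Q_p = 735.0 m³/s at t = 3 h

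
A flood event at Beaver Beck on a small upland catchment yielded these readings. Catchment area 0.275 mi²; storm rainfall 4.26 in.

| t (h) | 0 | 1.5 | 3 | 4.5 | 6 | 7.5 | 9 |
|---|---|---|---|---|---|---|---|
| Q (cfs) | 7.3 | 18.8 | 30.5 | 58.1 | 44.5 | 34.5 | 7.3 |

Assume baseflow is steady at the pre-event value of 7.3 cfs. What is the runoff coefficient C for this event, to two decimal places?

ΣQ_DR = 149.9 cfs; V = ΣQ_DR·Δt = 8.095 × 10^5 ft³.
Runoff depth d = V / A = 1.267 in.
C = d / P = 1.267 / 4.26 = 0.30.

C ≈ 0.30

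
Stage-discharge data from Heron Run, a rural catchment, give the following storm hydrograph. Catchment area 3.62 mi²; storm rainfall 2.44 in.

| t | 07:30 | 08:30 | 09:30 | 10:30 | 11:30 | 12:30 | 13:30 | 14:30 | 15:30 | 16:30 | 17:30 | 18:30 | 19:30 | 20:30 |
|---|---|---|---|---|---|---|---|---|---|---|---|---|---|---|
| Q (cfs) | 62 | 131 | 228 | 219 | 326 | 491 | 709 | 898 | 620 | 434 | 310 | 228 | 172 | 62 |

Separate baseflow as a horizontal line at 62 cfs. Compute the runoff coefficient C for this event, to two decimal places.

ΣQ_DR = 4022 cfs; V = ΣQ_DR·Δt = 1.448 × 10^7 ft³.
Runoff depth d = V / A = 1.722 in.
C = d / P = 1.722 / 2.44 = 0.71.

C ≈ 0.71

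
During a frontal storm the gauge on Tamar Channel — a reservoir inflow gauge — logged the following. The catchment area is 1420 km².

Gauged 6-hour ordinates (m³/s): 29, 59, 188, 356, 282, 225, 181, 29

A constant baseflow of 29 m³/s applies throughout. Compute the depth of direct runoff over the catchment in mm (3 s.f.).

d ≈ 17.0 mm

Direct runoff: 0.0, 30.0, 159.0, 327.0, 253.0, 196.0, 152.0, 0.0 m³/s; ΣQ_DR = 1117 m³/s.
V = ΣQ_DR · Δt = 1117 × 21600 s = 2.413 × 10^7 m³.
Over A = 1420 km², depth = V / A = 17.0 mm.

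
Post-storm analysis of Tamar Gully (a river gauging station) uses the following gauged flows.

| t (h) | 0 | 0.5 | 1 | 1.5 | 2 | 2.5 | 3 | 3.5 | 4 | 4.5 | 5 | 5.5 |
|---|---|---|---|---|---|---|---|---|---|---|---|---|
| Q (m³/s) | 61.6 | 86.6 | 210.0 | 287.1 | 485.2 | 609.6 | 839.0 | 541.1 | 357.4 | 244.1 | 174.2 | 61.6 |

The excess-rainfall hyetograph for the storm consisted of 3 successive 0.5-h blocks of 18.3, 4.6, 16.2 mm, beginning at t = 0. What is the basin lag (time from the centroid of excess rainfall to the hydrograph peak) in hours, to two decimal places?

Centroid of excess rainfall: t_c = Σ P_i·t̄_i / ΣP_i = 0.7231 h (block centres at 0.25, 0.75, 1.25 h).
Hydrograph peak occurs at t = 3 h, so basin lag t_L = 3 − 0.7231 = 2.28 h.

t_L ≈ 2.28 h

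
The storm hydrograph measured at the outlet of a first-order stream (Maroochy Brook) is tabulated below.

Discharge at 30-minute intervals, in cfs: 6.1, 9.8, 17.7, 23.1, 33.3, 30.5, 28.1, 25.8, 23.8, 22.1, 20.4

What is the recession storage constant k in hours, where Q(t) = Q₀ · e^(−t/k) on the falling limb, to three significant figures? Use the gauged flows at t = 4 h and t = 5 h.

On the falling limb, Q drops from 23.8 to 20.4 cfs between t = 4 h and t = 5 h (Δt = 1 h).
k = −Δt / ln(Q₂/Q₁) = −1 / ln(20.4/23.8) = 6.49 h.

k ≈ 6.49 h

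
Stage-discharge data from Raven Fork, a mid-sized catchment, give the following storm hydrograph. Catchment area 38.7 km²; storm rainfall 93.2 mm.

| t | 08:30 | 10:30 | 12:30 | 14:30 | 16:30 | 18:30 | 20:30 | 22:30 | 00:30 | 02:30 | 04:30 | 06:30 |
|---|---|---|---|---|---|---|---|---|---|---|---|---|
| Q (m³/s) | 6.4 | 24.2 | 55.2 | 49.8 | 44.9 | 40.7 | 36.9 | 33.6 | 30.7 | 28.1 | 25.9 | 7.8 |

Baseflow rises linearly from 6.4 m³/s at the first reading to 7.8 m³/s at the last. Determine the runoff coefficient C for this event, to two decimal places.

C ≈ 0.60

ΣQ_DR = 299.0 m³/s; V = ΣQ_DR·Δt = 2.153 × 10^6 m³.
Runoff depth d = V / A = 55.63 mm.
C = d / P = 55.63 / 93.2 = 0.60.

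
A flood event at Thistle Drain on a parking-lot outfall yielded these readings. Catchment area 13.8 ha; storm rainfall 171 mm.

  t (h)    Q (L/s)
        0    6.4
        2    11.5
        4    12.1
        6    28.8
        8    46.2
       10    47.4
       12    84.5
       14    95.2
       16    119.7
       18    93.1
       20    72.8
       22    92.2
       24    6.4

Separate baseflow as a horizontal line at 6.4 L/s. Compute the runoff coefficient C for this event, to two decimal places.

C ≈ 0.19

ΣQ_DR = 633.1 L/s; V = ΣQ_DR·Δt = 4.558 × 10^6 L.
Runoff depth d = V / A = 33.03 mm.
C = d / P = 33.03 / 171 = 0.19.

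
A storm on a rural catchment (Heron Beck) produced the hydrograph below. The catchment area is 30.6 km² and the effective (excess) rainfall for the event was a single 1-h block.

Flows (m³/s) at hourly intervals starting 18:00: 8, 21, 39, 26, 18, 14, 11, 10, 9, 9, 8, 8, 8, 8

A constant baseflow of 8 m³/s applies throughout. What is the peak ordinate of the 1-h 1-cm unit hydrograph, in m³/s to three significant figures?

U_p ≈ 31.0 m³/s

Direct runoff: 0.0, 13.0, 31.0, 18.0, 10.0, 6.0, 3.0, 2.0, 1.0, 1.0, 0.0, 0.0, 0.0, 0.0 m³/s; ΣQ_DR = 85.00 m³/s, peak = 31.0 m³/s.
Runoff depth d = ΣQ_DR·Δt / A = 85.00 × 3600 / (30.6 km²) = 10.00 mm.
The 1-cm UH is the DRH scaled by (10 mm)/d, so U_p = 31.0 × 10/10.00 = 31.0 m³/s.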